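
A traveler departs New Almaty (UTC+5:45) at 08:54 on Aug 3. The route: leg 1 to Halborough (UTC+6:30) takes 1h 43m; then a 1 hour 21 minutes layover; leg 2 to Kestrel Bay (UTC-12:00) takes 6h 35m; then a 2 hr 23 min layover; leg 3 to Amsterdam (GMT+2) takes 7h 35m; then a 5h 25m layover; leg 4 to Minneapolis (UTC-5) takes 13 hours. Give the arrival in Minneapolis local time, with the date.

12:11 on August 4

Convert departure to UTC: 08:54 − 5:45 = 03:09 UTC on Aug 3.
Add 1 hour and 43 minutes leg 1 → 04:52 UTC.
Add 1 hour and 21 minutes layover in Halborough → 06:13 UTC.
Add 6 hours and 35 minutes leg 2 → 12:48 UTC.
Add 2 hours and 23 minutes layover in Kestrel Bay → 15:11 UTC.
Add 7 hours and 35 minutes leg 3 → 22:46 UTC.
Add 5 hours 25 minutes layover in Amsterdam → 04:11 UTC (Aug 4).
Add 13 hours leg 4 → 17:11 UTC.
Minneapolis is UTC−5:00, so local arrival = 17:11 − 5:00 = 12:11 on Aug 4.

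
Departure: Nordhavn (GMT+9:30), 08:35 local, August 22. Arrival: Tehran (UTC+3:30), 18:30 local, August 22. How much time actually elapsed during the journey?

15 hours 55 minutes

Tehran is 6:00 behind Nordhavn.
Clock-face elapsed time (ignoring zones) is 9 hours 55 minutes.
Actual elapsed = 9 hours 55 minutes + 6:00 = 15 hours 55 minutes.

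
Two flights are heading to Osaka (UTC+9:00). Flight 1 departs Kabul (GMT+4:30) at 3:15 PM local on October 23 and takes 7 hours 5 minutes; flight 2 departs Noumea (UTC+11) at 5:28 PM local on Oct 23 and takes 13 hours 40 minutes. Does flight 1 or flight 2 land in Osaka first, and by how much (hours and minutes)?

the first, by 2 hours 18 minutes

Flight 1 in UTC: 3:15 PM − 4:30 = 10:45 AM on Oct 23.
+7 hours and 5 minutes → arrive 5:50 PM UTC on Oct 23.
Flight 2 in UTC: 5:28 PM − 11:00 = 6:28 AM on Oct 23.
+13 hours and 40 minutes → arrive 8:08 PM UTC on Oct 23.
Flight 1 lands earlier by 2 hours 18 minutes.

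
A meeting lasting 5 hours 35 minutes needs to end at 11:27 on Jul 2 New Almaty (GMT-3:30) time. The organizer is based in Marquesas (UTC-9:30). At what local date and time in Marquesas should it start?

23:52 on Jul 1

Target end time in UTC: 11:27 + 3:30 = 14:57 on Jul 2.
Subtract 5 hours 35 minutes → start 09:22 UTC on Jul 2.
Marquesas is UTC−9:30: 09:22 − 9:30 = 23:52 on Jul 1.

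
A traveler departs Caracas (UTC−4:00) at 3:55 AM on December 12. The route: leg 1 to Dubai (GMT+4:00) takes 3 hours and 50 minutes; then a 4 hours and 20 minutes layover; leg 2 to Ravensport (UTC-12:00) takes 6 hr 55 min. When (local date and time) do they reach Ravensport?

11:00 AM on Dec 12

Convert departure to UTC: 3:55 AM + 4:00 = 7:55 AM UTC on Dec 12.
Add 3 hours 50 minutes leg 1 → 11:45 AM UTC.
Add 4 hours and 20 minutes layover in Dubai → 4:05 PM UTC.
Add 6 hours and 55 minutes leg 2 → 11:00 PM UTC.
Ravensport is UTC−12:00, so local arrival = 11:00 PM − 12:00 = 11:00 AM on Dec 12.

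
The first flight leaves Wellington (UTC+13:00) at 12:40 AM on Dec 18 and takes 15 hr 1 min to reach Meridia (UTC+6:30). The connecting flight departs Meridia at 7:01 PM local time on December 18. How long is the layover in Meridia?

Convert departure to UTC: 12:40 AM − 13:00 = 11:40 AM UTC on Dec 17.
Add 15 hours 1 minute flight time → 2:41 AM UTC (Dec 18).
Meridia is UTC+6:30, so local arrival = 2:41 AM + 6:30 = 9:11 AM on Dec 18.
Layover = 7:01 PM − 9:11 AM = 9 hours 50 minutes.

9 hours 50 minutes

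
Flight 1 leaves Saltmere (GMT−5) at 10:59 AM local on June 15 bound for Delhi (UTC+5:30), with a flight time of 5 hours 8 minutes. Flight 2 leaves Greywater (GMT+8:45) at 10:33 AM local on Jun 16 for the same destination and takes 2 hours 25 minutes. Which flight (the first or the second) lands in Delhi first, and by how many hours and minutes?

the first, by 7 hours 6 minutes

Flight 1 in UTC: 10:59 AM + 5:00 = 3:59 PM on Jun 15.
+5 hours 8 minutes → arrive 9:07 PM UTC on Jun 15.
Flight 2 in UTC: 10:33 AM − 8:45 = 1:48 AM on Jun 16.
+2 hours and 25 minutes → arrive 4:13 AM UTC on Jun 16.
Flight 1 lands earlier by 7 hours 6 minutes.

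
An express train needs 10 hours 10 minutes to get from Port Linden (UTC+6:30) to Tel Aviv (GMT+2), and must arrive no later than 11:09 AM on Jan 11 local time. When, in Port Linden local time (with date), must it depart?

Target arrival in UTC: 11:09 AM − 2:00 = 9:09 AM on Jan 11.
Subtract 10 hours and 10 minutes → departure 10:59 PM UTC on Jan 10.
Port Linden is UTC+6:30: 10:59 PM + 6:30 = 5:29 AM on Jan 11.

5:29 AM on January 11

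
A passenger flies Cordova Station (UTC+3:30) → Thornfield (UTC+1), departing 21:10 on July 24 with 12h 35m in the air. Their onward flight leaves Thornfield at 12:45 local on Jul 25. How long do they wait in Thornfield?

Convert departure to UTC: 21:10 − 3:30 = 17:40 UTC on Jul 24.
Add 12 hours 35 minutes flight time → 06:15 UTC (Jul 25).
Thornfield is UTC+1:00, so local arrival = 06:15 + 1:00 = 07:15 on Jul 25.
Layover = 12:45 − 07:15 = 5 hours 30 minutes.

5 hours 30 minutes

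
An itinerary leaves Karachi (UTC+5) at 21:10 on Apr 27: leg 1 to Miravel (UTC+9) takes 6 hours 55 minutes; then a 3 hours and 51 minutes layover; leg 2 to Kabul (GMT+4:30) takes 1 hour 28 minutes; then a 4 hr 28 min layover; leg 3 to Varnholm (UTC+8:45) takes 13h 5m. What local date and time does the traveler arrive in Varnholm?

06:42 on April 29

Convert departure to UTC: 21:10 − 5:00 = 16:10 UTC on Apr 27.
Add 6 hours and 55 minutes leg 1 → 23:05 UTC.
Add 3 hours and 51 minutes layover in Miravel → 02:56 UTC (Apr 28).
Add 1 hour 28 minutes leg 2 → 04:24 UTC.
Add 4 hours and 28 minutes layover in Kabul → 08:52 UTC.
Add 13 hours and 5 minutes leg 3 → 21:57 UTC.
Varnholm is UTC+8:45, so local arrival = 21:57 + 8:45 = 06:42 on Apr 29.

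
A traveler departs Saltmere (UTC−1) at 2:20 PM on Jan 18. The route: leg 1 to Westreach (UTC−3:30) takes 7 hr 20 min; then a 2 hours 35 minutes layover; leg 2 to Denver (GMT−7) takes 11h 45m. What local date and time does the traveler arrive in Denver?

6:00 AM on Jan 19

Convert departure to UTC: 2:20 PM + 1:00 = 3:20 PM UTC on Jan 18.
Add 7 hours and 20 minutes leg 1 → 10:40 PM UTC.
Add 2 hours and 35 minutes layover in Westreach → 1:15 AM UTC (Jan 19).
Add 11 hours and 45 minutes leg 2 → 1:00 PM UTC.
Denver is UTC−7:00, so local arrival = 1:00 PM − 7:00 = 6:00 AM on Jan 19.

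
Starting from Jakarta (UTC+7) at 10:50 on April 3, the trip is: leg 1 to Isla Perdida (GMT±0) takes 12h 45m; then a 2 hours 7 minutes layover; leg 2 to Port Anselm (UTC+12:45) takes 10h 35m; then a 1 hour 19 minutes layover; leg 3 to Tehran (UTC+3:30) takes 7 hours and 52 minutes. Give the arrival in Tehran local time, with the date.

17:58 on April 4

Convert departure to UTC: 10:50 − 7:00 = 03:50 UTC on Apr 3.
Add 12 hours and 45 minutes leg 1 → 16:35 UTC.
Add 2 hours 7 minutes layover in Isla Perdida → 18:42 UTC.
Add 10 hours and 35 minutes leg 2 → 05:17 UTC (Apr 4).
Add 1 hour and 19 minutes layover in Port Anselm → 06:36 UTC.
Add 7 hours 52 minutes leg 3 → 14:28 UTC.
Tehran is UTC+3:30, so local arrival = 14:28 + 3:30 = 17:58 on Apr 4.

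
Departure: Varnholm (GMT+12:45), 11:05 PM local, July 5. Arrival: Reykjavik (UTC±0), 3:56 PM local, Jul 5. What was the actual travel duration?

5 hours 36 minutes

Departure in UTC: 11:05 PM − 12:45 = 10:20 AM on Jul 5.
Arrival is already UTC: 3:56 PM on Jul 5.
Elapsed = 3:56 PM − 10:20 AM = 5 hours 36 minutes.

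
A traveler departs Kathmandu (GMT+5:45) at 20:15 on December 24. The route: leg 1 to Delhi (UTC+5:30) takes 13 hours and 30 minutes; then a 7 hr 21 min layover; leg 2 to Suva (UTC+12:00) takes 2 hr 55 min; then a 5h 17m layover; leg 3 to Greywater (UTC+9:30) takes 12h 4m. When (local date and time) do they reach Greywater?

17:07 on Dec 26

Convert departure to UTC: 20:15 − 5:45 = 14:30 UTC on Dec 24.
Add 13 hours and 30 minutes leg 1 → 04:00 UTC (Dec 25).
Add 7 hours and 21 minutes layover in Delhi → 11:21 UTC.
Add 2 hours and 55 minutes leg 2 → 14:16 UTC.
Add 5 hours and 17 minutes layover in Suva → 19:33 UTC.
Add 12 hours 4 minutes leg 3 → 07:37 UTC (Dec 26).
Greywater is UTC+9:30, so local arrival = 07:37 + 9:30 = 17:07 on Dec 26.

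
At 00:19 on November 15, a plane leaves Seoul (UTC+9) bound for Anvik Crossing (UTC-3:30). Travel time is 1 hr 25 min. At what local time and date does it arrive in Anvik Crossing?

13:14 on November 14

Convert departure to UTC: 00:19 − 9:00 = 15:19 UTC on Nov 14.
Add 1 hour 25 minutes travel time → 16:44 UTC.
Anvik Crossing is UTC−3:30, so local arrival = 16:44 − 3:30 = 13:14 on Nov 14.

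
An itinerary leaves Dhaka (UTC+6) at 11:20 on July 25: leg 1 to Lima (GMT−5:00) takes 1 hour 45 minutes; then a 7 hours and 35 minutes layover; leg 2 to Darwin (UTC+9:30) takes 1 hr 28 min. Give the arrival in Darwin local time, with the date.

01:38 on July 26

Convert departure to UTC: 11:20 − 6:00 = 05:20 UTC on Jul 25.
Add 1 hour 45 minutes leg 1 → 07:05 UTC.
Add 7 hours and 35 minutes layover in Lima → 14:40 UTC.
Add 1 hour 28 minutes leg 2 → 16:08 UTC.
Darwin is UTC+9:30, so local arrival = 16:08 + 9:30 = 01:38 on Jul 26.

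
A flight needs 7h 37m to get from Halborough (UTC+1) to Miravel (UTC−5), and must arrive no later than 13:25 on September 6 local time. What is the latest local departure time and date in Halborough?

11:48 on Sep 6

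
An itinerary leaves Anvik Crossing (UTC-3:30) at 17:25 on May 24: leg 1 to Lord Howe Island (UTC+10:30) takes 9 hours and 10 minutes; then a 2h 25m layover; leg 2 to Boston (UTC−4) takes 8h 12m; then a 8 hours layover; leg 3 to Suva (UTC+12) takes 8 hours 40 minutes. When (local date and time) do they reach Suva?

Convert departure to UTC: 17:25 + 3:30 = 20:55 UTC on May 24.
Add 9 hours 10 minutes leg 1 → 06:05 UTC (May 25).
Add 2 hours 25 minutes layover in Lord Howe Island → 08:30 UTC.
Add 8 hours 12 minutes leg 2 → 16:42 UTC.
Add 8 hours layover in Boston → 00:42 UTC (May 26).
Add 8 hours 40 minutes leg 3 → 09:22 UTC.
Suva is UTC+12:00, so local arrival = 09:22 + 12:00 = 21:22 on May 26.

21:22 on May 26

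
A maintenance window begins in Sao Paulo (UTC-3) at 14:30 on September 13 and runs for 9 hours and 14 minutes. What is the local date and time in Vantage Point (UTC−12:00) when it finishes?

14:44 on Sep 13

Convert start to UTC: 14:30 + 3:00 = 17:30 UTC on Sep 13.
Add 9 hours 14 minutes duration → 02:44 UTC (Sep 14).
Vantage Point is UTC−12:00, so local end time = 02:44 − 12:00 = 14:44 on Sep 13.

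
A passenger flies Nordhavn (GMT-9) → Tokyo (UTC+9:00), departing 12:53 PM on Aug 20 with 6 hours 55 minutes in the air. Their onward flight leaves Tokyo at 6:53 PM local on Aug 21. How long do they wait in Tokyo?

Convert departure to UTC: 12:53 PM + 9:00 = 9:53 PM UTC on Aug 20.
Add 6 hours 55 minutes flight time → 4:48 AM UTC (Aug 21).
Tokyo is UTC+9:00, so local arrival = 4:48 AM + 9:00 = 1:48 PM on Aug 21.
Layover = 6:53 PM − 1:48 PM = 5 hours 5 minutes.

5 hours 5 minutes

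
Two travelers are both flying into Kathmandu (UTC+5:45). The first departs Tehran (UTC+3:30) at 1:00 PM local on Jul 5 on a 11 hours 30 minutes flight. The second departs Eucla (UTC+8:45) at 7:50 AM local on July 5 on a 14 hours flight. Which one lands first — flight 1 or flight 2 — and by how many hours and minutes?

Flight 1 in UTC: 1:00 PM − 3:30 = 9:30 AM on Jul 5.
+11 hours 30 minutes → arrive 9:00 PM UTC on Jul 5.
Flight 2 in UTC: 7:50 AM − 8:45 = 11:05 PM on Jul 4.
+14 hours → arrive 1:05 PM UTC on Jul 5.
Flight 2 lands earlier by 7 hours 55 minutes.

the second, by 7 hours 55 minutes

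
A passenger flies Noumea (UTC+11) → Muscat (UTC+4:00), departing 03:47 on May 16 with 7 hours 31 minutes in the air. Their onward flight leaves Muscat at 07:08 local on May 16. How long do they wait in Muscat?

Convert departure to UTC: 03:47 − 11:00 = 16:47 UTC on May 15.
Add 7 hours and 31 minutes flight time → 00:18 UTC (May 16).
Muscat is UTC+4:00, so local arrival = 00:18 + 4:00 = 04:18 on May 16.
Layover = 07:08 − 04:18 = 2 hours 50 minutes.

2 hours 50 minutes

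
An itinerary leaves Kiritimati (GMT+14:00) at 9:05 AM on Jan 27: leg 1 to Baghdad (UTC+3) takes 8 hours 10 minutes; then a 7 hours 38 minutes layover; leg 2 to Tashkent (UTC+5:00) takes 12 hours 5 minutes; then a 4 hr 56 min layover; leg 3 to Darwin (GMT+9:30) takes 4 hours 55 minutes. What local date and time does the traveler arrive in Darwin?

Convert departure to UTC: 9:05 AM − 14:00 = 7:05 PM UTC on Jan 26.
Add 8 hours and 10 minutes leg 1 → 3:15 AM UTC (Jan 27).
Add 7 hours 38 minutes layover in Baghdad → 10:53 AM UTC.
Add 12 hours 5 minutes leg 2 → 10:58 PM UTC.
Add 4 hours and 56 minutes layover in Tashkent → 3:54 AM UTC (Jan 28).
Add 4 hours and 55 minutes leg 3 → 8:49 AM UTC.
Darwin is UTC+9:30, so local arrival = 8:49 AM + 9:30 = 6:19 PM on Jan 28.

6:19 PM on Jan 28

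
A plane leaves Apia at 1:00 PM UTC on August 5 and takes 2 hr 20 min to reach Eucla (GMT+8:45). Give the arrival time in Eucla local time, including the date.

12:05 AM on Aug 6

Departure is given in UTC: 1:00 PM on Aug 5.
Add 2 hours and 20 minutes → 3:20 PM UTC.
Eucla is UTC+8:45: 3:20 PM + 8:45 = 12:05 AM on Aug 6.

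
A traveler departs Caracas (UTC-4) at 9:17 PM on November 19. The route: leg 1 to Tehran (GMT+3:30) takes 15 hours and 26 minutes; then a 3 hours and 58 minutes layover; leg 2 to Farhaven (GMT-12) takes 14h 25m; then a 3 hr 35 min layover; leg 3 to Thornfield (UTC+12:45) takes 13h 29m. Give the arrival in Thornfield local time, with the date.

Convert departure to UTC: 9:17 PM + 4:00 = 1:17 AM UTC on Nov 20.
Add 15 hours and 26 minutes leg 1 → 4:43 PM UTC.
Add 3 hours 58 minutes layover in Tehran → 8:41 PM UTC.
Add 14 hours and 25 minutes leg 2 → 11:06 AM UTC (Nov 21).
Add 3 hours 35 minutes layover in Farhaven → 2:41 PM UTC.
Add 13 hours 29 minutes leg 3 → 4:10 AM UTC (Nov 22).
Thornfield is UTC+12:45, so local arrival = 4:10 AM + 12:45 = 4:55 PM on Nov 22.

4:55 PM on November 22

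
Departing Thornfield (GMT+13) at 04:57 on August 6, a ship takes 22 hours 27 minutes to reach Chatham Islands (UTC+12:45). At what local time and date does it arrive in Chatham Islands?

03:09 on Aug 7

Convert departure to UTC: 04:57 − 13:00 = 15:57 UTC on Aug 5.
Add 22 hours and 27 minutes travel time → 14:24 UTC (Aug 6).
Chatham Islands is UTC+12:45, so local arrival = 14:24 + 12:45 = 03:09 on Aug 7.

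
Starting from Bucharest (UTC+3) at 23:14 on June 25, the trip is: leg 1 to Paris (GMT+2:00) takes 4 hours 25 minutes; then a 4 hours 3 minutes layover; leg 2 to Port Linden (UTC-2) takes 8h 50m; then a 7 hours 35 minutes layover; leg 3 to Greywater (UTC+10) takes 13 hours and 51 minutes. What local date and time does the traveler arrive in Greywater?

20:58 on June 27

Convert departure to UTC: 23:14 − 3:00 = 20:14 UTC on Jun 25.
Add 4 hours and 25 minutes leg 1 → 00:39 UTC (Jun 26).
Add 4 hours 3 minutes layover in Paris → 04:42 UTC.
Add 8 hours 50 minutes leg 2 → 13:32 UTC.
Add 7 hours and 35 minutes layover in Port Linden → 21:07 UTC.
Add 13 hours 51 minutes leg 3 → 10:58 UTC (Jun 27).
Greywater is UTC+10:00, so local arrival = 10:58 + 10:00 = 20:58 on Jun 27.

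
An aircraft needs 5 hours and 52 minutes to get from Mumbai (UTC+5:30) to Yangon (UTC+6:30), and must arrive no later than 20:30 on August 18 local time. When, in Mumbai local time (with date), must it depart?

13:38 on Aug 18

Target arrival in UTC: 20:30 − 6:30 = 14:00 on Aug 18.
Subtract 5 hours and 52 minutes → departure 08:08 UTC on Aug 18.
Mumbai is UTC+5:30: 08:08 + 5:30 = 13:38 on Aug 18.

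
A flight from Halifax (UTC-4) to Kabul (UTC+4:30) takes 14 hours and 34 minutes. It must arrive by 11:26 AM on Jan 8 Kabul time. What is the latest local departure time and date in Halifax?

Target arrival in UTC: 11:26 AM − 4:30 = 6:56 AM on Jan 8.
Subtract 14 hours 34 minutes → departure 4:22 PM UTC on Jan 7.
Halifax is UTC−4:00: 4:22 PM − 4:00 = 12:22 PM on Jan 7.

12:22 PM on January 7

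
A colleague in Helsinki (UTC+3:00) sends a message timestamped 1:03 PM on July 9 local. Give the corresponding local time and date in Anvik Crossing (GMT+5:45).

3:48 PM on July 9

In UTC: 1:03 PM − 3:00 = 10:03 AM on Jul 9.
Anvik Crossing is UTC+5:45: 10:03 AM + 5:45 = 3:48 PM on Jul 9.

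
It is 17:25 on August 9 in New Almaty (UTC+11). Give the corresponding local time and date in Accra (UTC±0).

In UTC: 17:25 − 11:00 = 06:25 on Aug 9.
Accra is UTC+0, so it is 06:25 on Aug 9.

06:25 on Aug 9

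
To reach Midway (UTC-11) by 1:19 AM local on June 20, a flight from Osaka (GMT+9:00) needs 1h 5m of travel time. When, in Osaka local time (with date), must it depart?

8:14 PM on June 20

Target arrival in UTC: 1:19 AM + 11:00 = 12:19 PM on Jun 20.
Subtract 1 hour 5 minutes → departure 11:14 AM UTC on Jun 20.
Osaka is UTC+9:00: 11:14 AM + 9:00 = 8:14 PM on Jun 20.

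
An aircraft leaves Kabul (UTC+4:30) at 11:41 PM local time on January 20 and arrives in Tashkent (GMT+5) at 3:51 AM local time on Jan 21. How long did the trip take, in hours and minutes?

Departure in UTC: 11:41 PM − 4:30 = 7:11 PM on Jan 20.
Arrival in UTC: 3:51 AM − 5:00 = 10:51 PM on Jan 20.
Elapsed = 10:51 PM − 7:11 PM = 3 hours 40 minutes.

3 hours 40 minutes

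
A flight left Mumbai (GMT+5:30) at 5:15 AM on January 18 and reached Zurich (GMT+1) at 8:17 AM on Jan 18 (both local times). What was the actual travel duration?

7 hours 32 minutes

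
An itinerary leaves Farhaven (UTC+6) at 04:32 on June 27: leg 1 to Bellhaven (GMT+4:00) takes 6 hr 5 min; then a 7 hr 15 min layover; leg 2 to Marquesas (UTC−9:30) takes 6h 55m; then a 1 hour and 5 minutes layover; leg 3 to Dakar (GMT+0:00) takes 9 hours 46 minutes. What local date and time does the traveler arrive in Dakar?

05:38 on June 28

Convert departure to UTC: 04:32 − 6:00 = 22:32 UTC on Jun 26.
Add 6 hours 5 minutes leg 1 → 04:37 UTC (Jun 27).
Add 7 hours and 15 minutes layover in Bellhaven → 11:52 UTC.
Add 6 hours 55 minutes leg 2 → 18:47 UTC.
Add 1 hour 5 minutes layover in Marquesas → 19:52 UTC.
Add 9 hours 46 minutes leg 3 → 05:38 UTC (Jun 28).
Dakar is UTC+0, so local arrival is the same: 05:38 on Jun 28.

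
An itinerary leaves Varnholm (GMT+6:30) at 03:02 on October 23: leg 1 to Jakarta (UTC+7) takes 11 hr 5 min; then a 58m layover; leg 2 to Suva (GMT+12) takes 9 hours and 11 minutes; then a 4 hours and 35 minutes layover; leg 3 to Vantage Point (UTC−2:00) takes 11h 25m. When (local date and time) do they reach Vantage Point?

07:46 on October 24

Convert departure to UTC: 03:02 − 6:30 = 20:32 UTC on Oct 22.
Add 11 hours 5 minutes leg 1 → 07:37 UTC (Oct 23).
Add 58 minutes layover in Jakarta → 08:35 UTC.
Add 9 hours 11 minutes leg 2 → 17:46 UTC.
Add 4 hours and 35 minutes layover in Suva → 22:21 UTC.
Add 11 hours 25 minutes leg 3 → 09:46 UTC (Oct 24).
Vantage Point is UTC−2:00, so local arrival = 09:46 − 2:00 = 07:46 on Oct 24.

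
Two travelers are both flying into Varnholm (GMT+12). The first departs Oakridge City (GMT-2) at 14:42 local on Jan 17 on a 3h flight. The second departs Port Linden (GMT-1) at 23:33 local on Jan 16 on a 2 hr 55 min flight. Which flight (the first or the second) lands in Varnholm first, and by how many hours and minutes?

the second, by 16 hours 14 minutes

Flight 1 in UTC: 14:42 + 2:00 = 16:42 on Jan 17.
+3 hours → arrive 19:42 UTC on Jan 17.
Flight 2 in UTC: 23:33 + 1:00 = 00:33 on Jan 17.
+2 hours and 55 minutes → arrive 03:28 UTC on Jan 17.
Flight 2 lands earlier by 16 hours 14 minutes.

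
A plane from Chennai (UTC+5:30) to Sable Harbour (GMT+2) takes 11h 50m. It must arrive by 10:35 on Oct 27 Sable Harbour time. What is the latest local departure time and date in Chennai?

02:15 on Oct 27

Target arrival in UTC: 10:35 − 2:00 = 08:35 on Oct 27.
Subtract 11 hours 50 minutes → departure 20:45 UTC on Oct 26.
Chennai is UTC+5:30: 20:45 + 5:30 = 02:15 on Oct 27.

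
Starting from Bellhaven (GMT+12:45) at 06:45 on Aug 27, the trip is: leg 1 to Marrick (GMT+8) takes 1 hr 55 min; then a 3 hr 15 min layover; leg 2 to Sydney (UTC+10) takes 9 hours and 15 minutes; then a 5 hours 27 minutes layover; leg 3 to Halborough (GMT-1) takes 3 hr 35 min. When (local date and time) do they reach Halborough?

16:27 on August 27

Convert departure to UTC: 06:45 − 12:45 = 18:00 UTC on Aug 26.
Add 1 hour 55 minutes leg 1 → 19:55 UTC.
Add 3 hours and 15 minutes layover in Marrick → 23:10 UTC.
Add 9 hours 15 minutes leg 2 → 08:25 UTC (Aug 27).
Add 5 hours 27 minutes layover in Sydney → 13:52 UTC.
Add 3 hours 35 minutes leg 3 → 17:27 UTC.
Halborough is UTC−1:00, so local arrival = 17:27 − 1:00 = 16:27 on Aug 27.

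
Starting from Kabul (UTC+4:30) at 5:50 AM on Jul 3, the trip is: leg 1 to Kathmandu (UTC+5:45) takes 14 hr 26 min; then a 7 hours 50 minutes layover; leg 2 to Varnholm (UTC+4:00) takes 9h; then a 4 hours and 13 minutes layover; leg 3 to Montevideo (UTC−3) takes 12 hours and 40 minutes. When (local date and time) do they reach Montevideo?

Convert departure to UTC: 5:50 AM − 4:30 = 1:20 AM UTC on Jul 3.
Add 14 hours and 26 minutes leg 1 → 3:46 PM UTC.
Add 7 hours 50 minutes layover in Kathmandu → 11:36 PM UTC.
Add 9 hours leg 2 → 8:36 AM UTC (Jul 4).
Add 4 hours and 13 minutes layover in Varnholm → 12:49 PM UTC.
Add 12 hours 40 minutes leg 3 → 1:29 AM UTC (Jul 5).
Montevideo is UTC−3:00, so local arrival = 1:29 AM − 3:00 = 10:29 PM on Jul 4.

10:29 PM on July 4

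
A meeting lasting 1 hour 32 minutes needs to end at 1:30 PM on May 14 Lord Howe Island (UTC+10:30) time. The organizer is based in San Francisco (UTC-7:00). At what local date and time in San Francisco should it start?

6:28 PM on May 13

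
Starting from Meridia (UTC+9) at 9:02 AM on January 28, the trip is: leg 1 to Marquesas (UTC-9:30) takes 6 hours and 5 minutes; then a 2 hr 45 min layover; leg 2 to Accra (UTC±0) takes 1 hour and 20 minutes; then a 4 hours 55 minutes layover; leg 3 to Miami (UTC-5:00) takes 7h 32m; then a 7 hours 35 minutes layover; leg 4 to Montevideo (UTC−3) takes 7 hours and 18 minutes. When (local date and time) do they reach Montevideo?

Convert departure to UTC: 9:02 AM − 9:00 = 12:02 AM UTC on Jan 28.
Add 6 hours 5 minutes leg 1 → 6:07 AM UTC.
Add 2 hours 45 minutes layover in Marquesas → 8:52 AM UTC.
Add 1 hour and 20 minutes leg 2 → 10:12 AM UTC.
Add 4 hours and 55 minutes layover in Accra → 3:07 PM UTC.
Add 7 hours 32 minutes leg 3 → 10:39 PM UTC.
Add 7 hours 35 minutes layover in Miami → 6:14 AM UTC (Jan 29).
Add 7 hours and 18 minutes leg 4 → 1:32 PM UTC.
Montevideo is UTC−3:00, so local arrival = 1:32 PM − 3:00 = 10:32 AM on Jan 29.

10:32 AM on Jan 29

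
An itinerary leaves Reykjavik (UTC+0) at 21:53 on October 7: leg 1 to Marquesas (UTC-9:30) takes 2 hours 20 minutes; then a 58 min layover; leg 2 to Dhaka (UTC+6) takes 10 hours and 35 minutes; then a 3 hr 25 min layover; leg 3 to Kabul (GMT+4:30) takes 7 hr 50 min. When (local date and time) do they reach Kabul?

03:31 on October 9

Reykjavik is at UTC+0, so departure is already 21:53 UTC on Oct 7.
Add 2 hours 20 minutes leg 1 → 00:13 UTC (Oct 8).
Add 58 minutes layover in Marquesas → 01:11 UTC.
Add 10 hours 35 minutes leg 2 → 11:46 UTC.
Add 3 hours 25 minutes layover in Dhaka → 15:11 UTC.
Add 7 hours and 50 minutes leg 3 → 23:01 UTC.
Kabul is UTC+4:30, so local arrival = 23:01 + 4:30 = 03:31 on Oct 9.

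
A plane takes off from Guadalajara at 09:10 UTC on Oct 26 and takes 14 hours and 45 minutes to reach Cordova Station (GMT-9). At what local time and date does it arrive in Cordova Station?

14:55 on Oct 26

Departure is given in UTC: 09:10 on Oct 26.
Add 14 hours 45 minutes → 23:55 UTC.
Cordova Station is UTC−9:00: 23:55 − 9:00 = 14:55 on Oct 26.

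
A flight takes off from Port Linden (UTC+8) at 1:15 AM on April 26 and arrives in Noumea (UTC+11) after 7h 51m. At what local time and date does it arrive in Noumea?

12:06 PM on April 26

Noumea is 3:00 ahead of Port Linden.
After 7 hours and 51 minutes it is 9:06 AM in Port Linden.
Shift by the zone difference: 9:06 AM + 3:00 = 12:06 PM on Apr 26 in Noumea.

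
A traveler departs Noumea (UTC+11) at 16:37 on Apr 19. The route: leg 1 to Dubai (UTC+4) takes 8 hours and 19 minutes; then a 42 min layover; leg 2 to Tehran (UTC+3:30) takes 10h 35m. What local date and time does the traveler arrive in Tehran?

04:43 on Apr 20

Convert departure to UTC: 16:37 − 11:00 = 05:37 UTC on Apr 19.
Add 8 hours and 19 minutes leg 1 → 13:56 UTC.
Add 42 minutes layover in Dubai → 14:38 UTC.
Add 10 hours 35 minutes leg 2 → 01:13 UTC (Apr 20).
Tehran is UTC+3:30, so local arrival = 01:13 + 3:30 = 04:43 on Apr 20.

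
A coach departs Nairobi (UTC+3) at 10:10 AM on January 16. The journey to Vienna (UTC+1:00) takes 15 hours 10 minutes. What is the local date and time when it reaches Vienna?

Vienna is 2:00 behind Nairobi.
After 15 hours 10 minutes it is 1:20 AM (Jan 17) in Nairobi.
Shift by the zone difference: 1:20 AM − 2:00 = 11:20 PM on Jan 16 in Vienna.

11:20 PM on January 16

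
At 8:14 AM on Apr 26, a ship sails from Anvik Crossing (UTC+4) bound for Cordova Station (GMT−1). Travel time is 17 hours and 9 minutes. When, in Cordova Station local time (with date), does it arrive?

8:23 PM on April 26

Cordova Station is 5:00 behind Anvik Crossing.
After 17 hours and 9 minutes it is 1:23 AM (Apr 27) in Anvik Crossing.
Shift by the zone difference: 1:23 AM − 5:00 = 8:23 PM on Apr 26 in Cordova Station.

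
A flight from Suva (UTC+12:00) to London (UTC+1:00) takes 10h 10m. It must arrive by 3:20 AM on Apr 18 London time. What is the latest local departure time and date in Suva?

4:10 AM on Apr 18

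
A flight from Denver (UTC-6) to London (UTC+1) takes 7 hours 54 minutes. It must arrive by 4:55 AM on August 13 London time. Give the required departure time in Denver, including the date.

Target arrival in UTC: 4:55 AM − 1:00 = 3:55 AM on Aug 13.
Subtract 7 hours 54 minutes → departure 8:01 PM UTC on Aug 12.
Denver is UTC−6:00: 8:01 PM − 6:00 = 2:01 PM on Aug 12.

2:01 PM on Aug 12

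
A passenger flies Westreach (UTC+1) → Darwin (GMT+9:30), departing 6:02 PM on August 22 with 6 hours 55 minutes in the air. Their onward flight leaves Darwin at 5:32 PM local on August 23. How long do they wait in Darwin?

Convert departure to UTC: 6:02 PM − 1:00 = 5:02 PM UTC on Aug 22.
Add 6 hours and 55 minutes flight time → 11:57 PM UTC.
Darwin is UTC+9:30, so local arrival = 11:57 PM + 9:30 = 9:27 AM on Aug 23.
Layover = 5:32 PM − 9:27 AM = 8 hours 5 minutes.

8 hours 5 minutes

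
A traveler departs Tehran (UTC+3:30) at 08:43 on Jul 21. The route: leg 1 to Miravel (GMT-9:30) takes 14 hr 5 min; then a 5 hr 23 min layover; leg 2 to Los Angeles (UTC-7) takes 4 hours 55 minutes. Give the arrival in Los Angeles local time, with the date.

22:36 on July 21

Convert departure to UTC: 08:43 − 3:30 = 05:13 UTC on Jul 21.
Add 14 hours and 5 minutes leg 1 → 19:18 UTC.
Add 5 hours 23 minutes layover in Miravel → 00:41 UTC (Jul 22).
Add 4 hours 55 minutes leg 2 → 05:36 UTC.
Los Angeles is UTC−7:00, so local arrival = 05:36 − 7:00 = 22:36 on Jul 21.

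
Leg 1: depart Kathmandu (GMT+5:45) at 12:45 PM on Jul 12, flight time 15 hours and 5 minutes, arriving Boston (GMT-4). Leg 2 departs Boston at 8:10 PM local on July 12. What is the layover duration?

Convert departure to UTC: 12:45 PM − 5:45 = 7:00 AM UTC on Jul 12.
Add 15 hours 5 minutes flight time → 10:05 PM UTC.
Boston is UTC−4:00, so local arrival = 10:05 PM − 4:00 = 6:05 PM on Jul 12.
Layover = 8:10 PM − 6:05 PM = 2 hours 5 minutes.

2 hours 5 minutes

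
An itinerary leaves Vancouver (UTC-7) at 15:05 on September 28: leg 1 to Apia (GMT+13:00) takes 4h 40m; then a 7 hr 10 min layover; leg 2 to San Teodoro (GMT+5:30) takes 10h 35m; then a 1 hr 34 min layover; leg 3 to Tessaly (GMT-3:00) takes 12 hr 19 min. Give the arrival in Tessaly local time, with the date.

07:23 on September 30

Convert departure to UTC: 15:05 + 7:00 = 22:05 UTC on Sep 28.
Add 4 hours 40 minutes leg 1 → 02:45 UTC (Sep 29).
Add 7 hours and 10 minutes layover in Apia → 09:55 UTC.
Add 10 hours and 35 minutes leg 2 → 20:30 UTC.
Add 1 hour 34 minutes layover in San Teodoro → 22:04 UTC.
Add 12 hours and 19 minutes leg 3 → 10:23 UTC (Sep 30).
Tessaly is UTC−3:00, so local arrival = 10:23 − 3:00 = 07:23 on Sep 30.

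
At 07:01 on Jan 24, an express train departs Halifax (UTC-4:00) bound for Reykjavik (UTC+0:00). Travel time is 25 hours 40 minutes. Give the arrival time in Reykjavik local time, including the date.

12:41 on January 25

Reykjavik is 4:00 ahead of Halifax.
After 25 hours and 40 minutes it is 08:41 (Jan 25) in Halifax.
Shift by the zone difference: 08:41 + 4:00 = 12:41 on Jan 25 in Reykjavik.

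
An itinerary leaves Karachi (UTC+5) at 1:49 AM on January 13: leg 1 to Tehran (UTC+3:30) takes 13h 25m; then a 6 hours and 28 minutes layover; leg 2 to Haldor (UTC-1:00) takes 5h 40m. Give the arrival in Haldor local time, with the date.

Convert departure to UTC: 1:49 AM − 5:00 = 8:49 PM UTC on Jan 12.
Add 13 hours and 25 minutes leg 1 → 10:14 AM UTC (Jan 13).
Add 6 hours 28 minutes layover in Tehran → 4:42 PM UTC.
Add 5 hours 40 minutes leg 2 → 10:22 PM UTC.
Haldor is UTC−1:00, so local arrival = 10:22 PM − 1:00 = 9:22 PM on Jan 13.

9:22 PM on Jan 13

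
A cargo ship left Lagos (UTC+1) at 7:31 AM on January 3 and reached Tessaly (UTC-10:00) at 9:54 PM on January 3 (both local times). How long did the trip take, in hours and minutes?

25 hours 23 minutes

Departure in UTC: 7:31 AM − 1:00 = 6:31 AM on Jan 3.
Arrival in UTC: 9:54 PM + 10:00 = 7:54 AM on Jan 4.
Elapsed = 7:54 AM − 6:31 AM (+1 day) = 25 hours 23 minutes.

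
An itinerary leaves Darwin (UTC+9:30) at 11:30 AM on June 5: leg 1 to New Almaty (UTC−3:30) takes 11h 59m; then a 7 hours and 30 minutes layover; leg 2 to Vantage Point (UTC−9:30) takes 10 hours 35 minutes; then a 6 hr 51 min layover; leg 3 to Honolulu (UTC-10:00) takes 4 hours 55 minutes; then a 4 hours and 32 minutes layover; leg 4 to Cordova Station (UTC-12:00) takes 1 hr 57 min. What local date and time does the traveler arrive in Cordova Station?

Convert departure to UTC: 11:30 AM − 9:30 = 2:00 AM UTC on Jun 5.
Add 11 hours 59 minutes leg 1 → 1:59 PM UTC.
Add 7 hours and 30 minutes layover in New Almaty → 9:29 PM UTC.
Add 10 hours 35 minutes leg 2 → 8:04 AM UTC (Jun 6).
Add 6 hours 51 minutes layover in Vantage Point → 2:55 PM UTC.
Add 4 hours 55 minutes leg 3 → 7:50 PM UTC.
Add 4 hours and 32 minutes layover in Honolulu → 12:22 AM UTC (Jun 7).
Add 1 hour and 57 minutes leg 4 → 2:19 AM UTC.
Cordova Station is UTC−12:00, so local arrival = 2:19 AM − 12:00 = 2:19 PM on Jun 6.

2:19 PM on June 6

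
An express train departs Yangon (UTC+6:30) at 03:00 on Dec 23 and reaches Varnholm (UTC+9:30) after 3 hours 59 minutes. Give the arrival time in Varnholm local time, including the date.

09:59 on December 23

Convert departure to UTC: 03:00 − 6:30 = 20:30 UTC on Dec 22.
Add 3 hours 59 minutes travel time → 00:29 UTC (Dec 23).
Varnholm is UTC+9:30, so local arrival = 00:29 + 9:30 = 09:59 on Dec 23.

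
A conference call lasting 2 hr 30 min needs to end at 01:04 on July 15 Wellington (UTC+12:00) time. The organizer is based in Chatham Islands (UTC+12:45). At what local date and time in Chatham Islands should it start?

Target end time in UTC: 01:04 − 12:00 = 13:04 on Jul 14.
Subtract 2 hours 30 minutes → start 10:34 UTC on Jul 14.
Chatham Islands is UTC+12:45: 10:34 + 12:45 = 23:19 on Jul 14.

23:19 on Jul 14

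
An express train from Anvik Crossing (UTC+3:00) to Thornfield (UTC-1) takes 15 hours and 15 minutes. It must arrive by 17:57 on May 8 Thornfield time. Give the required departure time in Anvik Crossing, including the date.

06:42 on May 8

Target arrival in UTC: 17:57 + 1:00 = 18:57 on May 8.
Subtract 15 hours 15 minutes → departure 03:42 UTC on May 8.
Anvik Crossing is UTC+3:00: 03:42 + 3:00 = 06:42 on May 8.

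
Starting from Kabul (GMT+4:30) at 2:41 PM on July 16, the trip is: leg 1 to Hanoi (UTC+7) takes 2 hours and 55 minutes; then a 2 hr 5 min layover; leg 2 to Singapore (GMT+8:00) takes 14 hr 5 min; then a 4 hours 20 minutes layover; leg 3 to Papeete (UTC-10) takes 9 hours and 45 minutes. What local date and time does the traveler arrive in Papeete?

9:21 AM on July 17

Convert departure to UTC: 2:41 PM − 4:30 = 10:11 AM UTC on Jul 16.
Add 2 hours 55 minutes leg 1 → 1:06 PM UTC.
Add 2 hours and 5 minutes layover in Hanoi → 3:11 PM UTC.
Add 14 hours 5 minutes leg 2 → 5:16 AM UTC (Jul 17).
Add 4 hours 20 minutes layover in Singapore → 9:36 AM UTC.
Add 9 hours 45 minutes leg 3 → 7:21 PM UTC.
Papeete is UTC−10:00, so local arrival = 7:21 PM − 10:00 = 9:21 AM on Jul 17.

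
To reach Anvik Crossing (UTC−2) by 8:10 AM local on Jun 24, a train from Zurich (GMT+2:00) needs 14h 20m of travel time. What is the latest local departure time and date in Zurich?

9:50 PM on June 23

Target arrival in UTC: 8:10 AM + 2:00 = 10:10 AM on Jun 24.
Subtract 14 hours and 20 minutes → departure 7:50 PM UTC on Jun 23.
Zurich is UTC+2:00: 7:50 PM + 2:00 = 9:50 PM on Jun 23.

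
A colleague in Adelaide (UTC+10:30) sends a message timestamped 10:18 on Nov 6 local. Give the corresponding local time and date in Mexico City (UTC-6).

17:48 on November 5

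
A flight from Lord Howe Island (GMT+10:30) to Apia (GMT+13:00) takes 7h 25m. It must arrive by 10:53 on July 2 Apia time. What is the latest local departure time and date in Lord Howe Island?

00:58 on July 2

Target arrival in UTC: 10:53 − 13:00 = 21:53 on Jul 1.
Subtract 7 hours 25 minutes → departure 14:28 UTC on Jul 1.
Lord Howe Island is UTC+10:30: 14:28 + 10:30 = 00:58 on Jul 2.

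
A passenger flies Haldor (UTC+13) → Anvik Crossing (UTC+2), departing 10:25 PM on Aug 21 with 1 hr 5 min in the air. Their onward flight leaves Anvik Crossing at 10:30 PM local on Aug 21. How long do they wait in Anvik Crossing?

10 hours

Convert departure to UTC: 10:25 PM − 13:00 = 9:25 AM UTC on Aug 21.
Add 1 hour 5 minutes flight time → 10:30 AM UTC.
Anvik Crossing is UTC+2:00, so local arrival = 10:30 AM + 2:00 = 12:30 PM on Aug 21.
Layover = 10:30 PM − 12:30 PM = 10 hours.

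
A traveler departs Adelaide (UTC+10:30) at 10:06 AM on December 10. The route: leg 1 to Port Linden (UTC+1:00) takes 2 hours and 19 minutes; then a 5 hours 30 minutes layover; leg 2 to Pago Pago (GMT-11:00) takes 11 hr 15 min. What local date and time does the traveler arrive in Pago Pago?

7:40 AM on December 10

Convert departure to UTC: 10:06 AM − 10:30 = 11:36 PM UTC on Dec 9.
Add 2 hours 19 minutes leg 1 → 1:55 AM UTC (Dec 10).
Add 5 hours and 30 minutes layover in Port Linden → 7:25 AM UTC.
Add 11 hours 15 minutes leg 2 → 6:40 PM UTC.
Pago Pago is UTC−11:00, so local arrival = 6:40 PM − 11:00 = 7:40 AM on Dec 10.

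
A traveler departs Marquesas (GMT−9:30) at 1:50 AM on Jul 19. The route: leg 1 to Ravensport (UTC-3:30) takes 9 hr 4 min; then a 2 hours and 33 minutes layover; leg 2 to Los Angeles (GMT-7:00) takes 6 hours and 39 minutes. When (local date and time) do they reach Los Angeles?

10:36 PM on July 19

Convert departure to UTC: 1:50 AM + 9:30 = 11:20 AM UTC on Jul 19.
Add 9 hours and 4 minutes leg 1 → 8:24 PM UTC.
Add 2 hours and 33 minutes layover in Ravensport → 10:57 PM UTC.
Add 6 hours 39 minutes leg 2 → 5:36 AM UTC (Jul 20).
Los Angeles is UTC−7:00, so local arrival = 5:36 AM − 7:00 = 10:36 PM on Jul 19.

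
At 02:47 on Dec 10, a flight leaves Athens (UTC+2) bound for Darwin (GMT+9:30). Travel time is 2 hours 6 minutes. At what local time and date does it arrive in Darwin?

12:23 on Dec 10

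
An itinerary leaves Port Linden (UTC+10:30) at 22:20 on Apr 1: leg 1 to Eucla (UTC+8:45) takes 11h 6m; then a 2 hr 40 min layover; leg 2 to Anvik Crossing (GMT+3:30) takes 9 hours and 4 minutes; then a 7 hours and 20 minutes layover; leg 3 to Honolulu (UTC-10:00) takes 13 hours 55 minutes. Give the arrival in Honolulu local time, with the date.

Convert departure to UTC: 22:20 − 10:30 = 11:50 UTC on Apr 1.
Add 11 hours 6 minutes leg 1 → 22:56 UTC.
Add 2 hours and 40 minutes layover in Eucla → 01:36 UTC (Apr 2).
Add 9 hours 4 minutes leg 2 → 10:40 UTC.
Add 7 hours and 20 minutes layover in Anvik Crossing → 18:00 UTC.
Add 13 hours and 55 minutes leg 3 → 07:55 UTC (Apr 3).
Honolulu is UTC−10:00, so local arrival = 07:55 − 10:00 = 21:55 on Apr 2.

21:55 on Apr 2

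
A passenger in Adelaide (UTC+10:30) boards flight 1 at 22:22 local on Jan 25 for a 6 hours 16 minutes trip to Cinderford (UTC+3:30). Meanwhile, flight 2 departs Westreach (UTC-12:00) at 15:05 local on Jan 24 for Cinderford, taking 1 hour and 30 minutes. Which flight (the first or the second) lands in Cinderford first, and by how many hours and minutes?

the second, by 13 hours 33 minutes

Flight 1 in UTC: 22:22 − 10:30 = 11:52 on Jan 25.
+6 hours and 16 minutes → arrive 18:08 UTC on Jan 25.
Flight 2 in UTC: 15:05 + 12:00 = 03:05 on Jan 25.
+1 hour and 30 minutes → arrive 04:35 UTC on Jan 25.
Flight 2 lands earlier by 13 hours 33 minutes.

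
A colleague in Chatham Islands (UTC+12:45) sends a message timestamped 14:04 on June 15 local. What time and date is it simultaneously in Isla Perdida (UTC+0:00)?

01:19 on June 15

Isla Perdida is 12:45 behind Chatham Islands.
Shift by the zone difference: 14:04 − 12:45 = 01:19 on Jun 15 in Isla Perdida.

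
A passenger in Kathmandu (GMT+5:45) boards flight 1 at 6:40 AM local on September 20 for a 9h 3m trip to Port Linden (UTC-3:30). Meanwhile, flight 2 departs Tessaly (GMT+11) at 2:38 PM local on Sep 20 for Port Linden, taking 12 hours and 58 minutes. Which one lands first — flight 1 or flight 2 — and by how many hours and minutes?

Flight 1 in UTC: 6:40 AM − 5:45 = 12:55 AM on Sep 20.
+9 hours 3 minutes → arrive 9:58 AM UTC on Sep 20.
Flight 2 in UTC: 2:38 PM − 11:00 = 3:38 AM on Sep 20.
+12 hours 58 minutes → arrive 4:36 PM UTC on Sep 20.
Flight 1 lands earlier by 6 hours 38 minutes.

the first, by 6 hours 38 minutes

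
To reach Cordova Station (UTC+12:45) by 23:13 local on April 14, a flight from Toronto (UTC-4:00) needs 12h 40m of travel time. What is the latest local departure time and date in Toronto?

17:48 on Apr 13

Target arrival in UTC: 23:13 − 12:45 = 10:28 on Apr 14.
Subtract 12 hours 40 minutes → departure 21:48 UTC on Apr 13.
Toronto is UTC−4:00: 21:48 − 4:00 = 17:48 on Apr 13.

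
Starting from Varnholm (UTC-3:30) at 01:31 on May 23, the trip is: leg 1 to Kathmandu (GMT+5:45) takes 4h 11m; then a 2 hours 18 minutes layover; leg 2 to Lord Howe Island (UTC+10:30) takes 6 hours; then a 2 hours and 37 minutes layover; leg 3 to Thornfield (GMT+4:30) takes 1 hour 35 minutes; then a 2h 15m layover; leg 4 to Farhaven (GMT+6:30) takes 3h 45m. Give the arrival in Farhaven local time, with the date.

Convert departure to UTC: 01:31 + 3:30 = 05:01 UTC on May 23.
Add 4 hours 11 minutes leg 1 → 09:12 UTC.
Add 2 hours 18 minutes layover in Kathmandu → 11:30 UTC.
Add 6 hours leg 2 → 17:30 UTC.
Add 2 hours 37 minutes layover in Lord Howe Island → 20:07 UTC.
Add 1 hour 35 minutes leg 3 → 21:42 UTC.
Add 2 hours 15 minutes layover in Thornfield → 23:57 UTC.
Add 3 hours and 45 minutes leg 4 → 03:42 UTC (May 24).
Farhaven is UTC+6:30, so local arrival = 03:42 + 6:30 = 10:12 on May 24.

10:12 on May 24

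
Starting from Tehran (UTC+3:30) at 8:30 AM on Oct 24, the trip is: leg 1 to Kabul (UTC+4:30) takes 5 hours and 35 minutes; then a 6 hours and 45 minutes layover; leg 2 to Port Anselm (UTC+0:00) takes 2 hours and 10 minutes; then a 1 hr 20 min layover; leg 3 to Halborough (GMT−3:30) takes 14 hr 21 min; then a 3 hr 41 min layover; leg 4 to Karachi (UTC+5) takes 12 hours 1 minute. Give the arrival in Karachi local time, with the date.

Convert departure to UTC: 8:30 AM − 3:30 = 5:00 AM UTC on Oct 24.
Add 5 hours and 35 minutes leg 1 → 10:35 AM UTC.
Add 6 hours 45 minutes layover in Kabul → 5:20 PM UTC.
Add 2 hours and 10 minutes leg 2 → 7:30 PM UTC.
Add 1 hour and 20 minutes layover in Port Anselm → 8:50 PM UTC.
Add 14 hours and 21 minutes leg 3 → 11:11 AM UTC (Oct 25).
Add 3 hours 41 minutes layover in Halborough → 2:52 PM UTC.
Add 12 hours and 1 minute leg 4 → 2:53 AM UTC (Oct 26).
Karachi is UTC+5:00, so local arrival = 2:53 AM + 5:00 = 7:53 AM on Oct 26.

7:53 AM on Oct 26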